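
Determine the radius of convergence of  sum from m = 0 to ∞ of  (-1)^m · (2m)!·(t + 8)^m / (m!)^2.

Ratio test: |a_{m+1}/a_m| = (2m+1)·(2m+2)/(m+1)² → 4 as m → ∞.
Convergence for |t + 8| · 4 < 1, i.e. |t + 8| < 1/4. So R = 1/4.

R = 1/4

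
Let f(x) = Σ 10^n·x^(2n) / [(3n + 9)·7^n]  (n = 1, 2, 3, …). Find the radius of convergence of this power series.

Apply the ratio test: |a_{n+1}| / |a_n| = [(3n + 9)/(3(n+1) + 9)] · 10/7, which tends to 10/7 as n → ∞.
Since the exponent of x increases by 2 each term, convergence requires |x|² < 7/10, hence R = √70/10.

R = √70/10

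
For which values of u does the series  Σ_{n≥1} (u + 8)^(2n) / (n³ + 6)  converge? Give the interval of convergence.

Apply the ratio test: |a_{n+1}| / |a_n| = (n³ + 6)/((n+1)³ + 6), which tends to 1 as n → ∞.
Writing y = (u + 8)², the series in y has radius 1, so |u + 8| < √(1) = 1 and R = 1.
Check u = -7: the series is dominated by a constant times Σ 1/n³, which converges (p = 3 > 1).
Check u = -9: the series is dominated by a constant times Σ 1/n³, which converges (p = 3 > 1).

[-9, -7]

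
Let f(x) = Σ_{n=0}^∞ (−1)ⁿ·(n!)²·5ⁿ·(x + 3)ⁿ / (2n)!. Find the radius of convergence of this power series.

The ratio of consecutive coefficients is (n+1)²/[(2n+1)·(2n+2)] · 5 → 5/4.
Thus R = 1/(5/4) = 4/5.

R = 4/5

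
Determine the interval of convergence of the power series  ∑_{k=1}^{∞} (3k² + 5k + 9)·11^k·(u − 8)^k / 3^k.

Apply the ratio test: |a_{k+1}| / |a_k| = [(3(k+1)² + 5(k+1) + 9)/(3k² + 5k + 9)] · 11/3, which tends to 11/3 as k → ∞.
Hence the series converges for |u − 8| < 1/(11/3) = 3/11, so the radius of convergence is 3/11.
At u = 91/11: the terms do not tend to 0, so the series diverges.
At u = 85/11: the terms have absolute value of order k², which does not tend to 0, so the series diverges by the divergence test.

(85/11, 91/11)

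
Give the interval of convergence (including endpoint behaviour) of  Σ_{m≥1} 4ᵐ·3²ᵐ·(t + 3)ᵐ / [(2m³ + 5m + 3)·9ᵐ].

[-13/4, -11/4]

The ratio of consecutive coefficients is [(2m³ + 5m + 3)/(2(m+1)³ + 5(m+1) + 3)] · 4·9/9 → 4.
Thus R = 1/(4) = 1/4.
At t = -11/4: absolute convergence follows by limit comparison with Σ 1/m³.
Check t = -13/4: the terms are on the order of 1/m³, so the series converges absolutely by comparison with the p-series (p = 3 > 1).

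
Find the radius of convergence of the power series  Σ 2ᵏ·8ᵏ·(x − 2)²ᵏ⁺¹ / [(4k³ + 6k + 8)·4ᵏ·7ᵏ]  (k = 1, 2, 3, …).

R = √7/2

Apply the ratio test: |a_{k+1}| / |a_k| = [(4k³ + 6k + 8)/(4(k+1)³ + 6(k+1) + 8)] · 2·8/(4·7), which tends to 4/7 as k → ∞.
Successive powers of (x − 2) differ by 2, so the series converges when |x − 2|² · 4/7 < 1, i.e. |x − 2| < √(7/4). So R = √7/2.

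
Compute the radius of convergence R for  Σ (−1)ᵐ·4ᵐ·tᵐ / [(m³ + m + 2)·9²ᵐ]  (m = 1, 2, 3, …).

Apply the ratio test: |a_{m+1}| / |a_m| = [(m³ + m + 2)/((m+1)³ + (m+1) + 2)] · 4/81, which tends to 4/81 as m → ∞.
Thus R = 1/(4/81) = 81/4.

R = 81/4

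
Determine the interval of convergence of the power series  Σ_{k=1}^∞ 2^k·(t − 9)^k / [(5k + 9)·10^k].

By the ratio test, |a_{k+1}/a_k| = [(5k + 9)/(5(k+1) + 9)] · 2/10 → 1/5.
The series converges when 1/5 · |t − 9| < 1, giving R = 5.
When t = 14, the terms behave like c/k; limit comparison with the harmonic series gives divergence.
Endpoint t = 4: the terms alternate in sign and decrease monotonically to 0 in absolute value (size ~ c/k), so the alternating series test gives convergence.

[4, 14)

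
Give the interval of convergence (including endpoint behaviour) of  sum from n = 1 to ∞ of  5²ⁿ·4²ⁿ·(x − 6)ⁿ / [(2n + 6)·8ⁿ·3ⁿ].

[297/50, 303/50)

Apply the ratio test: |a_{n+1}| / |a_n| = [(2n + 6)/(2(n+1) + 6)] · 25·16/(8·3), which tends to 50/3 as n → ∞.
Convergence for |x − 6| · 50/3 < 1, i.e. |x − 6| < 3/50. So R = 3/50.
Check x = 303/50: the terms behave like c/n; limit comparison with the harmonic series gives divergence.
At x = 297/50: an alternating series whose terms decrease to 0 in absolute value, so it converges by the Leibniz criterion.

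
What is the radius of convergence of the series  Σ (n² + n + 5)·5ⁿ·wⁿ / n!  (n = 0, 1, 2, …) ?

By the ratio test, |a_{n+1}/a_n| = ((n+1)² + (n+1) + 5)/(n² + n + 5) · 5 · 1/(n+1) → 0.
The ratio tends to 0 regardless of w, hence R = ∞.

R = ∞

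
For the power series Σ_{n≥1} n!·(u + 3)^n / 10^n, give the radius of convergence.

Apply the ratio test: |a_{n+1}| / |a_n| = (n+1) · 1/10, which tends to ∞ as n → ∞.
The terms grow without bound for any (u + 3) ≠ 0, so R = 0 (convergence only at u = -3).

R = 0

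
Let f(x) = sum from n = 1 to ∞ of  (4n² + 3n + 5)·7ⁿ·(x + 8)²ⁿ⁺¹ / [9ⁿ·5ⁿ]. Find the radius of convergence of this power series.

R = 3√35/7

The ratio of consecutive coefficients is [(4(n+1)² + 3(n+1) + 5)/(4n² + 3n + 5)] · 7/(9·5) → 7/45.
Successive powers of (x + 8) differ by 2, so the series converges when |x + 8|² · 7/45 < 1, i.e. |x + 8| < √(45/7). So R = 3√35/7.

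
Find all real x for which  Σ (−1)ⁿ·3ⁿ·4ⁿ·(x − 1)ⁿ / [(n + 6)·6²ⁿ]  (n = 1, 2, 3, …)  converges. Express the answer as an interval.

Ratio test: |a_{n+1}/a_n| = [(n + 6)/((n+1) + 6)] · 3·4/36 → 1/3 as n → ∞.
Thus R = 1/(1/3) = 3.
At x = 4: an alternating series whose terms decrease to 0 in absolute value, so it converges by the Leibniz criterion.
When x = -2, comparison with the harmonic series Σ 1/n shows the series diverges.

(-2, 4]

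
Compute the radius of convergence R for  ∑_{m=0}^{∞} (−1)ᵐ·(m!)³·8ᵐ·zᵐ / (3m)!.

R = 27/8

By the ratio test, |a_{m+1}/a_m| = (m+1)³/[(3m+1)·(3m+2)·(3m+3)] · 8 → 8/27.
Convergence for |z| · 8/27 < 1, i.e. |z| < 27/8. So R = 27/8.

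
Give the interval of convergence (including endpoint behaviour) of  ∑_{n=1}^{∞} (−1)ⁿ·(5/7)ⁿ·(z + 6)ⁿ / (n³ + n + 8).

Apply the ratio test: |a_{n+1}| / |a_n| = [(n³ + n + 8)/((n+1)³ + (n+1) + 8)] · 5/7, which tends to 5/7 as n → ∞.
Convergence for |z + 6| · 5/7 < 1, i.e. |z + 6| < 7/5. So R = 7/5.
Check z = -23/5: the series is dominated by a constant times Σ 1/n³, which converges (p = 3 > 1).
When z = -37/5, absolute convergence follows by limit comparison with Σ 1/n³.

[-37/5, -23/5]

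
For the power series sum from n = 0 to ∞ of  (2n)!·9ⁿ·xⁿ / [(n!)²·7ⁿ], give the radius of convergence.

Ratio test: |a_{n+1}/a_n| = (2n+1)·(2n+2)/(n+1)² · 9/7 → 36/7 as n → ∞.
Thus R = 1/(36/7) = 7/36.

R = 7/36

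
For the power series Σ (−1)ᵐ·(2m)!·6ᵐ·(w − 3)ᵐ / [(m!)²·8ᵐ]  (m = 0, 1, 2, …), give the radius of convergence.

Ratio test: |a_{m+1}/a_m| = (2m+1)·(2m+2)/(m+1)² · 6/8 → 3 as m → ∞.
Thus R = 1/(3) = 1/3.

R = 1/3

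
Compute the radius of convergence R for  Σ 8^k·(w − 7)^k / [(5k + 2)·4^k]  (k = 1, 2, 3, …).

The ratio of consecutive coefficients is [(5k + 2)/(5(k+1) + 2)] · 8/4 → 2.
Hence the series converges for |w − 7| < 1/(2) = 1/2, so the radius of convergence is 1/2.

R = 1/2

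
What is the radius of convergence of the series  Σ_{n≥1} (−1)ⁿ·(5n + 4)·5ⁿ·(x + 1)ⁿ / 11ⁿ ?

R = 11/5

Apply the ratio test: |a_{n+1}| / |a_n| = [(5(n+1) + 4)/(5n + 4)] · 5/11, which tends to 5/11 as n → ∞.
Convergence for |x + 1| · 5/11 < 1, i.e. |x + 1| < 11/5. So R = 11/5.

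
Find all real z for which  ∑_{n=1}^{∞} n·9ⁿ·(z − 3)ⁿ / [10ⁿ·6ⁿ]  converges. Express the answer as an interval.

(-11/3, 29/3)

By the ratio test, |a_{n+1}/a_n| = [(n+1)/n] · 9/(10·6) → 3/20.
The series converges when 3/20 · |z − 3| < 1, giving R = 20/3.
Check z = 29/3: the terms do not tend to 0, so the series diverges.
At z = -11/3: the terms do not tend to 0, so the series diverges.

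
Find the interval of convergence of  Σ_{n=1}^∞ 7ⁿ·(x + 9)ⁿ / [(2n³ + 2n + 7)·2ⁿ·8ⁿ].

Apply the ratio test: |a_{n+1}| / |a_n| = [(2n³ + 2n + 7)/(2(n+1)³ + 2(n+1) + 7)] · 7/(2·8), which tends to 7/16 as n → ∞.
Convergence for |x + 9| · 7/16 < 1, i.e. |x + 9| < 16/7. So R = 16/7.
When x = -47/7, the series is dominated by a constant times Σ 1/n³, which converges (p = 3 > 1).
When x = -79/7, the series is dominated by a constant times Σ 1/n³, which converges (p = 3 > 1).

[-79/7, -47/7]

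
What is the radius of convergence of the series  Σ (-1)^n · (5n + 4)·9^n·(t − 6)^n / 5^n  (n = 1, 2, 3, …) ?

Ratio test: |a_{n+1}/a_n| = [(5(n+1) + 4)/(5n + 4)] · 9/5 → 9/5 as n → ∞.
Thus R = 1/(9/5) = 5/9.

R = 5/9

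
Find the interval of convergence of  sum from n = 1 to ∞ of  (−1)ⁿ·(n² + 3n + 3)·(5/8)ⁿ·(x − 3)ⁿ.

(7/5, 23/5)

By the ratio test, |a_{n+1}/a_n| = [((n+1)² + 3(n+1) + 3)/(n² + 3n + 3)] · 5/8 → 5/8.
The series converges when 5/8 · |x − 3| < 1, giving R = 8/5.
At x = 23/5: the n-th term does not approach 0; divergence by the term test.
Check x = 7/5: the terms have absolute value of order n², which does not tend to 0, so the series diverges by the divergence test.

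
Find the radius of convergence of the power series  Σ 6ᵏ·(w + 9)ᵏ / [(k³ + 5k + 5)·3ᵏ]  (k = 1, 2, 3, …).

Ratio test: |a_{k+1}/a_k| = [(k³ + 5k + 5)/((k+1)³ + 5(k+1) + 5)] · 6/3 → 2 as k → ∞.
Thus R = 1/(2) = 1/2.

R = 1/2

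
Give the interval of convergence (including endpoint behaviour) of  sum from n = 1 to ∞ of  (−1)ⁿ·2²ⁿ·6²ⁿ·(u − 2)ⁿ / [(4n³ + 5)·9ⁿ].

[31/16, 33/16]

The ratio of consecutive coefficients is [(4n³ + 5)/(4(n+1)³ + 5)] · 4·36/9 → 16.
The series converges when 16 · |u − 2| < 1, giving R = 1/16.
At u = 33/16: the series is dominated by a constant times Σ 1/n³, which converges (p = 3 > 1).
Check u = 31/16: the terms are on the order of 1/n³, so the series converges absolutely by comparison with the p-series (p = 3 > 1).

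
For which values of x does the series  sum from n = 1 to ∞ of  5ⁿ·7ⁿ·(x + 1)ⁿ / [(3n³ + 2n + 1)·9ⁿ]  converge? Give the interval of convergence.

Apply the ratio test: |a_{n+1}| / |a_n| = [(3n³ + 2n + 1)/(3(n+1)³ + 2(n+1) + 1)] · 5·7/9, which tends to 35/9 as n → ∞.
Thus R = 1/(35/9) = 9/35.
Check x = -26/35: the series is dominated by a constant times Σ 1/n³, which converges (p = 3 > 1).
Endpoint x = -44/35: the series is dominated by a constant times Σ 1/n³, which converges (p = 3 > 1).

[-44/35, -26/35]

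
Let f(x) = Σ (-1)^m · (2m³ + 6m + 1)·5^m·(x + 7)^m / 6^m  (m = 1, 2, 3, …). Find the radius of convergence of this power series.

R = 6/5

Apply the ratio test: |a_{m+1}| / |a_m| = [(2(m+1)³ + 6(m+1) + 1)/(2m³ + 6m + 1)] · 5/6, which tends to 5/6 as m → ∞.
Thus R = 1/(5/6) = 6/5.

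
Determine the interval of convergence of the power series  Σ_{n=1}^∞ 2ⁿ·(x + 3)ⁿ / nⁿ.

(−∞, ∞)

Root test: |a_n|^(1/n) = 2/n → 0.
The limit is 0 for every x, so R = ∞.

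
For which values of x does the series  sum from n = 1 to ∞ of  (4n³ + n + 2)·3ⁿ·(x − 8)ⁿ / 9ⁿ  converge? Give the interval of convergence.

(5, 11)

By the ratio test, |a_{n+1}/a_n| = [(4(n+1)³ + (n+1) + 2)/(4n³ + n + 2)] · 3/9 → 1/3.
Hence the series converges for |x − 8| < 1/(1/3) = 3, so the radius of convergence is 3.
Endpoint x = 11: the terms have absolute value of order n³, which does not tend to 0, so the series diverges by the divergence test.
Check x = 5: the n-th term does not approach 0; divergence by the term test.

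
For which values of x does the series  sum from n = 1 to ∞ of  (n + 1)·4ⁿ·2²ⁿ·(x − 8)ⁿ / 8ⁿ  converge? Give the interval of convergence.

(15/2, 17/2)

By the ratio test, |a_{n+1}/a_n| = [((n+1) + 1)/(n + 1)] · 4·4/8 → 2.
The series converges when 2 · |x − 8| < 1, giving R = 1/2.
At x = 17/2: the terms do not tend to 0, so the series diverges.
When x = 15/2, the terms have absolute value of order n, which does not tend to 0, so the series diverges by the divergence test.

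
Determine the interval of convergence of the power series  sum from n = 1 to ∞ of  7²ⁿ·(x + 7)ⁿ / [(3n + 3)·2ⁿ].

[-345/49, -341/49)

The ratio of consecutive coefficients is [(3n + 3)/(3(n+1) + 3)] · 49/2 → 49/2.
Hence the series converges for |x + 7| < 1/(49/2) = 2/49, so the radius of convergence is 2/49.
When x = -341/49, comparison with the harmonic series Σ 1/n shows the series diverges.
When x = -345/49, an alternating series whose terms decrease to 0 in absolute value, so it converges by the Leibniz criterion.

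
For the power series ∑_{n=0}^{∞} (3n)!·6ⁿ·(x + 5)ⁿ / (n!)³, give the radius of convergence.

Ratio test: |a_{n+1}/a_n| = (3n+1)·(3n+2)·(3n+3)/(n+1)³ · 6 → 162 as n → ∞.
Thus R = 1/(162) = 1/162.

R = 1/162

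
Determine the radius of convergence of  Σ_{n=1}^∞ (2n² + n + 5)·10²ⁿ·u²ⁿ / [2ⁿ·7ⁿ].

R = √14/10

Ratio test: |a_{n+1}/a_n| = [(2(n+1)² + (n+1) + 5)/(2n² + n + 5)] · 100/(2·7) → 50/7 as n → ∞.
Since the exponent of u increases by 2 each term, convergence requires |u|² < 7/50, hence R = √14/10.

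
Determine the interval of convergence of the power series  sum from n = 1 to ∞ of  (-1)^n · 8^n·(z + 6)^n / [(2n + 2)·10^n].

(-29/4, -19/4]

Ratio test: |a_{n+1}/a_n| = [(2n + 2)/(2(n+1) + 2)] · 8/10 → 4/5 as n → ∞.
Hence the series converges for |z + 6| < 1/(4/5) = 5/4, so the radius of convergence is 5/4.
At z = -19/4: convergence follows from the alternating series test (terms decrease monotonically to 0).
When z = -29/4, the terms behave like c/n; limit comparison with the harmonic series gives divergence.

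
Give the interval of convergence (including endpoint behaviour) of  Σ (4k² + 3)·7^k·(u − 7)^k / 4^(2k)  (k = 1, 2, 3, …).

By the ratio test, |a_{k+1}/a_k| = [(4(k+1)² + 3)/(4k² + 3)] · 7/16 → 7/16.
The series converges when 7/16 · |u − 7| < 1, giving R = 16/7.
At u = 65/7: the k-th term does not approach 0; divergence by the term test.
Check u = 33/7: the terms do not tend to 0, so the series diverges.

(33/7, 65/7)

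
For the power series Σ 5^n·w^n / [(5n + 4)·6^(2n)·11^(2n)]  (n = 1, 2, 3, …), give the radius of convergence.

The ratio of consecutive coefficients is [(5n + 4)/(5(n+1) + 4)] · 5/(36·121) → 5/4356.
Convergence for |w| · 5/4356 < 1, i.e. |w| < 4356/5. So R = 4356/5.

R = 4356/5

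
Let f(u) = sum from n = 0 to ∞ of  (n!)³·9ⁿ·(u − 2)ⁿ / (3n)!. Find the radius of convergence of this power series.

Apply the ratio test: |a_{n+1}| / |a_n| = (n+1)³/[(3n+1)·(3n+2)·(3n+3)] · 9, which tends to 1/3 as n → ∞.
Thus R = 1/(1/3) = 3.

R = 3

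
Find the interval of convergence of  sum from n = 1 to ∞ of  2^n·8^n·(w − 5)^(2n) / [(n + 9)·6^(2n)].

(7/2, 13/2)

The ratio of consecutive coefficients is [(n + 9)/((n+1) + 9)] · 2·8/36 → 4/9.
Writing y = (w − 5)², the series in y has radius 9/4, so |w − 5| < √(9/4) = 3/2 and R = 3/2.
At w = 13/2: the terms are asymptotic to a nonzero constant times 1/n, so the series diverges by limit comparison with Σ 1/n.
Check w = 7/2: the terms behave like c/n; limit comparison with the harmonic series gives divergence.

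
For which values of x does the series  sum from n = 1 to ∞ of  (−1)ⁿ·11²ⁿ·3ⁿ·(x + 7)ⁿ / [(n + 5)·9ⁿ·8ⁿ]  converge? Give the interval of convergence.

(-871/121, -823/121]

Ratio test: |a_{n+1}/a_n| = [(n + 5)/((n+1) + 5)] · 121·3/(9·8) → 121/24 as n → ∞.
Hence the series converges for |x + 7| < 1/(121/24) = 24/121, so the radius of convergence is 24/121.
Check x = -823/121: an alternating series whose terms decrease to 0 in absolute value, so it converges by the Leibniz criterion.
When x = -871/121, comparison with the harmonic series Σ 1/n shows the series diverges.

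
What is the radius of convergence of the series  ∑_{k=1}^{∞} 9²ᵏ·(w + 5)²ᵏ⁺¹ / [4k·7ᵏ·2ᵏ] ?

R = √14/9

The ratio of consecutive coefficients is [4k/4(k+1)] · 81/(7·2) → 81/14.
Since the exponent of (w + 5) increases by 2 each term, convergence requires |w + 5|² < 14/81, hence R = √14/9.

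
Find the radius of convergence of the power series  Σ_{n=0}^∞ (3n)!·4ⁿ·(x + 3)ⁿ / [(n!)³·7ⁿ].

R = 7/108

Ratio test: |a_{n+1}/a_n| = (3n+1)·(3n+2)·(3n+3)/(n+1)³ · 4/7 → 108/7 as n → ∞.
Convergence for |x + 3| · 108/7 < 1, i.e. |x + 3| < 7/108. So R = 7/108.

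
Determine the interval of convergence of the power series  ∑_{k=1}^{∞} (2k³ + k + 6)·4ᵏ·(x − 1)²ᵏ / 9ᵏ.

(-1/2, 5/2)

Ratio test: |a_{k+1}/a_k| = [(2(k+1)³ + (k+1) + 6)/(2k³ + k + 6)] · 4/9 → 4/9 as k → ∞.
Writing y = (x − 1)², the series in y has radius 9/4, so |x − 1| < √(9/4) = 3/2 and R = 3/2.
When x = 5/2, the terms do not tend to 0, so the series diverges.
When x = -1/2, the terms do not tend to 0, so the series diverges.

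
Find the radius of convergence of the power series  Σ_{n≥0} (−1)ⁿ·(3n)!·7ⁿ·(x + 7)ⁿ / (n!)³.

By the ratio test, |a_{n+1}/a_n| = (3n+1)·(3n+2)·(3n+3)/(n+1)³ · 7 → 189.
Convergence for |x + 7| · 189 < 1, i.e. |x + 7| < 1/189. So R = 1/189.

R = 1/189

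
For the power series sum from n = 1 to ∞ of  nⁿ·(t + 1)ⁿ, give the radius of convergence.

Applying the root test, |a_n|^(1/n) = n → ∞.
Since the n-th root of |a_n| is unbounded, the series converges only at t = -1; R = 0.

R = 0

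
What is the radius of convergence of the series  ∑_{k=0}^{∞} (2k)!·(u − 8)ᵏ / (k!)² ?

R = 1/4

Ratio test: |a_{k+1}/a_k| = (2k+1)·(2k+2)/(k+1)² → 4 as k → ∞.
The series converges when 4 · |u − 8| < 1, giving R = 1/4.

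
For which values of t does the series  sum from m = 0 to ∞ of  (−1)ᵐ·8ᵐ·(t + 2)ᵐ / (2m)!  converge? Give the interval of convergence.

(−∞, ∞)

By the ratio test, |a_{m+1}/a_m| = 8 · 1/[(2m+1)·(2m+2)] → 0.
The limit is 0, so the series converges for all t; R = ∞.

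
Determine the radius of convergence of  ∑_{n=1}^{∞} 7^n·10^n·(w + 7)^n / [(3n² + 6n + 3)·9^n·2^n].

R = 9/35

Apply the ratio test: |a_{n+1}| / |a_n| = [(3n² + 6n + 3)/(3(n+1)² + 6(n+1) + 3)] · 7·10/(9·2), which tends to 35/9 as n → ∞.
The series converges when 35/9 · |w + 7| < 1, giving R = 9/35.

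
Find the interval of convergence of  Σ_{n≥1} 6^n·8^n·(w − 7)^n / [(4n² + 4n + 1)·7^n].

[329/48, 343/48]

Ratio test: |a_{n+1}/a_n| = [(4n² + 4n + 1)/(4(n+1)² + 4(n+1) + 1)] · 6·8/7 → 48/7 as n → ∞.
Thus R = 1/(48/7) = 7/48.
When w = 343/48, the series is dominated by a constant times Σ 1/n², which converges (p = 2 > 1).
When w = 329/48, the terms are on the order of 1/n², so the series converges absolutely by comparison with the p-series (p = 2 > 1).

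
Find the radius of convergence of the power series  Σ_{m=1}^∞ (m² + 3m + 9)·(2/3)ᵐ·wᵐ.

By the ratio test, |a_{m+1}/a_m| = [((m+1)² + 3(m+1) + 9)/(m² + 3m + 9)] · 2/3 → 2/3.
Hence the series converges for |w| < 1/(2/3) = 3/2, so the radius of convergence is 3/2.

R = 3/2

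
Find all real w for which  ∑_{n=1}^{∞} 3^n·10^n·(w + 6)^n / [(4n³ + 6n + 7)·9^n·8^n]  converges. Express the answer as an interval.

By the ratio test, |a_{n+1}/a_n| = [(4n³ + 6n + 7)/(4(n+1)³ + 6(n+1) + 7)] · 3·10/(9·8) → 5/12.
Convergence for |w + 6| · 5/12 < 1, i.e. |w + 6| < 12/5. So R = 12/5.
When w = -18/5, the series is dominated by a constant times Σ 1/n³, which converges (p = 3 > 1).
Endpoint w = -42/5: the series is dominated by a constant times Σ 1/n³, which converges (p = 3 > 1).

[-42/5, -18/5]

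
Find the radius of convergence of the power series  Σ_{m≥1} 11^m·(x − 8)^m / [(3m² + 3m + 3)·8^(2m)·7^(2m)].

R = 3136/11

The ratio of consecutive coefficients is [(3m² + 3m + 3)/(3(m+1)² + 3(m+1) + 3)] · 11/(64·49) → 11/3136.
The series converges when 11/3136 · |x − 8| < 1, giving R = 3136/11.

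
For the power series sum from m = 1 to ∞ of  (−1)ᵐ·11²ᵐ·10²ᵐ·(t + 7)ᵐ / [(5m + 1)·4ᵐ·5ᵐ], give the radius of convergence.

Apply the ratio test: |a_{m+1}| / |a_m| = [(5m + 1)/(5(m+1) + 1)] · 121·100/(4·5), which tends to 605 as m → ∞.
Thus R = 1/(605) = 1/605.

R = 1/605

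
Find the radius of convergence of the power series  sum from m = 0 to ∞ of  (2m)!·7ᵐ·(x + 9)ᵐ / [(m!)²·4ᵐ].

Apply the ratio test: |a_{m+1}| / |a_m| = (2m+1)·(2m+2)/(m+1)² · 7/4, which tends to 7 as m → ∞.
Hence the series converges for |x + 9| < 1/(7) = 1/7, so the radius of convergence is 1/7.

R = 1/7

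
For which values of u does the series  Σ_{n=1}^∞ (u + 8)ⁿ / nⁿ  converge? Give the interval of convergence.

(−∞, ∞)

By the Cauchy root test, |a_n|^(1/n) = 1/n → 0.
Since the n-th root of |a_n| tends to 0, the series converges for all real u; R = ∞.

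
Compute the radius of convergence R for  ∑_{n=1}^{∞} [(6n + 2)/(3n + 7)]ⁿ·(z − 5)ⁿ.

Root test: |a_n|^(1/n) = (6n + 2)/(3n + 7) → 2.
Thus R = 1/(2) = 1/2.

R = 1/2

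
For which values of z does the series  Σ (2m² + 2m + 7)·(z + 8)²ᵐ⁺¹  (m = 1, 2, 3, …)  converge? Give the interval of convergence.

The ratio of consecutive coefficients is (2(m+1)² + 2(m+1) + 7)/(2m² + 2m + 7) → 1.
Writing y = (z + 8)², the series in y has radius 1, so |z + 8| < √(1) = 1 and R = 1.
At z = -7: the m-th term does not approach 0; divergence by the term test.
Check z = -9: the terms do not tend to 0, so the series diverges.

(-9, -7)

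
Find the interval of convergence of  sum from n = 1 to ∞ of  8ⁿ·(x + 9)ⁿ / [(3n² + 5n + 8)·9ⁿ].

[-81/8, -63/8]

Ratio test: |a_{n+1}/a_n| = [(3n² + 5n + 8)/(3(n+1)² + 5(n+1) + 8)] · 8/9 → 8/9 as n → ∞.
Hence the series converges for |x + 9| < 1/(8/9) = 9/8, so the radius of convergence is 9/8.
Check x = -63/8: the series is dominated by a constant times Σ 1/n², which converges (p = 2 > 1).
When x = -81/8, the terms are on the order of 1/n², so the series converges absolutely by comparison with the p-series (p = 2 > 1).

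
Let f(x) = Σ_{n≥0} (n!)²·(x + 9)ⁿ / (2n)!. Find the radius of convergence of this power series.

Apply the ratio test: |a_{n+1}| / |a_n| = (n+1)²/[(2n+1)·(2n+2)], which tends to 1/4 as n → ∞.
Thus R = 1/(1/4) = 4.

R = 4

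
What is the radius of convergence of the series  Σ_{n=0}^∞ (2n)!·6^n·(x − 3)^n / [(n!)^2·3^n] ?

The ratio of consecutive coefficients is (2n+1)·(2n+2)/(n+1)² · 6/3 → 8.
Thus R = 1/(8) = 1/8.

R = 1/8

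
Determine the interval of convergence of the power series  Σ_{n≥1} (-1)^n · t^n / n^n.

(−∞, ∞)

Root test: |a_n|^(1/n) = 1/n → 0.
The limit is 0 for every t, so R = ∞.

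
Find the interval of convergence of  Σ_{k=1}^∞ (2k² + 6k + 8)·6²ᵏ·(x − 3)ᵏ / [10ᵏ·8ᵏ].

The ratio of consecutive coefficients is [(2(k+1)² + 6(k+1) + 8)/(2k² + 6k + 8)] · 36/(10·8) → 9/20.
The series converges when 9/20 · |x − 3| < 1, giving R = 20/9.
When x = 47/9, the terms do not tend to 0, so the series diverges.
When x = 7/9, the terms have absolute value of order k², which does not tend to 0, so the series diverges by the divergence test.

(7/9, 47/9)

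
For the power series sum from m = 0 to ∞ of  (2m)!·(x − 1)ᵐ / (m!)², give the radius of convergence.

Apply the ratio test: |a_{m+1}| / |a_m| = (2m+1)·(2m+2)/(m+1)², which tends to 4 as m → ∞.
The series converges when 4 · |x − 1| < 1, giving R = 1/4.

R = 1/4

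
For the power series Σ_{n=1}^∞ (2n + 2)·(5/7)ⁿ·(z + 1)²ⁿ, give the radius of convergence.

R = √35/5

Apply the ratio test: |a_{n+1}| / |a_n| = [(2(n+1) + 2)/(2n + 2)] · 5/7, which tends to 5/7 as n → ∞.
Writing y = (z + 1)², the series in y has radius 7/5, so |z + 1| < √(7/5) and R = √35/5.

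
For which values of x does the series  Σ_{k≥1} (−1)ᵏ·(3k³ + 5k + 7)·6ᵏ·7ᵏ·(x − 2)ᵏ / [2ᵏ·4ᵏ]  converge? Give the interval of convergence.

(38/21, 46/21)

Ratio test: |a_{k+1}/a_k| = [(3(k+1)³ + 5(k+1) + 7)/(3k³ + 5k + 7)] · 6·7/(2·4) → 21/4 as k → ∞.
The series converges when 21/4 · |x − 2| < 1, giving R = 4/21.
Check x = 46/21: the terms have absolute value of order k³, which does not tend to 0, so the series diverges by the divergence test.
When x = 38/21, the k-th term does not approach 0; divergence by the term test.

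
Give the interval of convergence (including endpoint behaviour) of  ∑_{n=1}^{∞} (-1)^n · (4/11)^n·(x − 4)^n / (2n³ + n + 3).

Apply the ratio test: |a_{n+1}| / |a_n| = [(2n³ + n + 3)/(2(n+1)³ + (n+1) + 3)] · 4/11, which tends to 4/11 as n → ∞.
The series converges when 4/11 · |x − 4| < 1, giving R = 11/4.
Check x = 27/4: the series is dominated by a constant times Σ 1/n³, which converges (p = 3 > 1).
Endpoint x = 5/4: the series is dominated by a constant times Σ 1/n³, which converges (p = 3 > 1).

[5/4, 27/4]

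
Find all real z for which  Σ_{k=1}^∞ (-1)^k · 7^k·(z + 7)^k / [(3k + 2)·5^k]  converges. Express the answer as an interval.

(-54/7, -44/7]

The ratio of consecutive coefficients is [(3k + 2)/(3(k+1) + 2)] · 7/5 → 7/5.
Thus R = 1/(7/5) = 5/7.
When z = -44/7, the terms alternate in sign and decrease monotonically to 0 in absolute value (size ~ c/k), so the alternating series test gives convergence.
Check z = -54/7: the terms are asymptotic to a nonzero constant times 1/k, so the series diverges by limit comparison with Σ 1/k.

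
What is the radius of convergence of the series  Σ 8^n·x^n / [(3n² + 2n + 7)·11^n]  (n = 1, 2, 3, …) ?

The ratio of consecutive coefficients is [(3n² + 2n + 7)/(3(n+1)² + 2(n+1) + 7)] · 8/11 → 8/11.
Thus R = 1/(8/11) = 11/8.

R = 11/8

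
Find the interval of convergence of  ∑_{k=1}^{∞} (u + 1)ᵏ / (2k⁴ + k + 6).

[-2, 0]

By the ratio test, |a_{k+1}/a_k| = (2k⁴ + k + 6)/(2(k+1)⁴ + (k+1) + 6) → 1.
Hence R = 1.
When u = 0, the series is dominated by a constant times Σ 1/k⁴, which converges (p = 4 > 1).
At u = -2: the series is dominated by a constant times Σ 1/k⁴, which converges (p = 4 > 1).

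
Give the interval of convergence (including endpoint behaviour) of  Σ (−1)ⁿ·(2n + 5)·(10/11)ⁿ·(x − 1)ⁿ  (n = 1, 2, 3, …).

(-1/10, 21/10)

The ratio of consecutive coefficients is [(2(n+1) + 5)/(2n + 5)] · 10/11 → 10/11.
Convergence for |x − 1| · 10/11 < 1, i.e. |x − 1| < 11/10. So R = 11/10.
At x = 21/10: the n-th term does not approach 0; divergence by the term test.
Check x = -1/10: the terms have absolute value of order n, which does not tend to 0, so the series diverges by the divergence test.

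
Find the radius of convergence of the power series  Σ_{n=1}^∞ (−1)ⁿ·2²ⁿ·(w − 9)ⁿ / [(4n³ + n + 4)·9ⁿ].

R = 9/4

By the ratio test, |a_{n+1}/a_n| = [(4n³ + n + 4)/(4(n+1)³ + (n+1) + 4)] · 4/9 → 4/9.
Thus R = 1/(4/9) = 9/4.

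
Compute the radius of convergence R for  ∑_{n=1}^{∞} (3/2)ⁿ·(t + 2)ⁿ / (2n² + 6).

The ratio of consecutive coefficients is [(2n² + 6)/(2(n+1)² + 6)] · 3/2 → 3/2.
The series converges when 3/2 · |t + 2| < 1, giving R = 2/3.

R = 2/3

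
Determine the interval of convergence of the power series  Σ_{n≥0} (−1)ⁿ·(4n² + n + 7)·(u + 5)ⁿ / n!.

By the ratio test, |a_{n+1}/a_n| = (4(n+1)² + (n+1) + 7)/(4n² + n + 7) · 1/(n+1) → 0.
The ratio tends to 0 regardless of u, hence R = ∞.

(−∞, ∞)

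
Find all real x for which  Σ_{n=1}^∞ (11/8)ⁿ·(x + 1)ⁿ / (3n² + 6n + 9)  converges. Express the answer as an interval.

[-19/11, -3/11]

Ratio test: |a_{n+1}/a_n| = [(3n² + 6n + 9)/(3(n+1)² + 6(n+1) + 9)] · 11/8 → 11/8 as n → ∞.
Hence the series converges for |x + 1| < 1/(11/8) = 8/11, so the radius of convergence is 8/11.
At x = -3/11: absolute convergence follows by limit comparison with Σ 1/n².
At x = -19/11: the series is dominated by a constant times Σ 1/n², which converges (p = 2 > 1).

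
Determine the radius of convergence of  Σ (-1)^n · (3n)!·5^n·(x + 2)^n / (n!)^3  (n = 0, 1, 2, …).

R = 1/135

Apply the ratio test: |a_{n+1}| / |a_n| = (3n+1)·(3n+2)·(3n+3)/(n+1)³ · 5, which tends to 135 as n → ∞.
Hence the series converges for |x + 2| < 1/(135) = 1/135, so the radius of convergence is 1/135.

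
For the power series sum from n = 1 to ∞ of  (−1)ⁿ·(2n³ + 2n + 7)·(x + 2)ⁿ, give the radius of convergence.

R = 1

The ratio of consecutive coefficients is (2(n+1)³ + 2(n+1) + 7)/(2n³ + 2n + 7) → 1.
So the series converges when |x + 2| < 1 and diverges when |x + 2| > 1; R = 1.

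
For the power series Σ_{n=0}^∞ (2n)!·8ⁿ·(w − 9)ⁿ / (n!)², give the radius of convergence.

Apply the ratio test: |a_{n+1}| / |a_n| = (2n+1)·(2n+2)/(n+1)² · 8, which tends to 32 as n → ∞.
Convergence for |w − 9| · 32 < 1, i.e. |w − 9| < 1/32. So R = 1/32.

R = 1/32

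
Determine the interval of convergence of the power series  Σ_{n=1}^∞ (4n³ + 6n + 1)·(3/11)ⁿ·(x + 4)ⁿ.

(-23/3, -1/3)

Ratio test: |a_{n+1}/a_n| = [(4(n+1)³ + 6(n+1) + 1)/(4n³ + 6n + 1)] · 3/11 → 3/11 as n → ∞.
Convergence for |x + 4| · 3/11 < 1, i.e. |x + 4| < 11/3. So R = 11/3.
When x = -1/3, the terms have absolute value of order n³, which does not tend to 0, so the series diverges by the divergence test.
At x = -23/3: the terms do not tend to 0, so the series diverges.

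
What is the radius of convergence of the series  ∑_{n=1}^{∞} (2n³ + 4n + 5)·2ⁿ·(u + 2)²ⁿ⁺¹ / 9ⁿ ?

R = 3√2/2

The ratio of consecutive coefficients is [(2(n+1)³ + 4(n+1) + 5)/(2n³ + 4n + 5)] · 2/9 → 2/9.
Since the exponent of (u + 2) increases by 2 each term, convergence requires |u + 2|² < 9/2, hence R = 3√2/2.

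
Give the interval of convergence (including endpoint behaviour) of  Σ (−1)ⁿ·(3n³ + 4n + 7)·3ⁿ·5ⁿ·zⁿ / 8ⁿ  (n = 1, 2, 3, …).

(-8/15, 8/15)

Ratio test: |a_{n+1}/a_n| = [(3(n+1)³ + 4(n+1) + 7)/(3n³ + 4n + 7)] · 3·5/8 → 15/8 as n → ∞.
The series converges when 15/8 · |z| < 1, giving R = 8/15.
At z = 8/15: the n-th term does not approach 0; divergence by the term test.
Endpoint z = -8/15: the terms have absolute value of order n³, which does not tend to 0, so the series diverges by the divergence test.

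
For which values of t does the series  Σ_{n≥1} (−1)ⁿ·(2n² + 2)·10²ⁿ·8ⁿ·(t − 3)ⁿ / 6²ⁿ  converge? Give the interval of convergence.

Apply the ratio test: |a_{n+1}| / |a_n| = [(2(n+1)² + 2)/(2n² + 2)] · 100·8/36, which tends to 200/9 as n → ∞.
The series converges when 200/9 · |t − 3| < 1, giving R = 9/200.
Check t = 609/200: the terms do not tend to 0, so the series diverges.
Endpoint t = 591/200: the terms have absolute value of order n², which does not tend to 0, so the series diverges by the divergence test.

(591/200, 609/200)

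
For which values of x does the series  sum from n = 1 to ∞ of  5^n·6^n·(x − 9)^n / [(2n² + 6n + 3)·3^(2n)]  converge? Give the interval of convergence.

Ratio test: |a_{n+1}/a_n| = [(2n² + 6n + 3)/(2(n+1)² + 6(n+1) + 3)] · 5·6/9 → 10/3 as n → ∞.
Hence the series converges for |x − 9| < 1/(10/3) = 3/10, so the radius of convergence is 3/10.
When x = 93/10, absolute convergence follows by limit comparison with Σ 1/n².
At x = 87/10: the terms are on the order of 1/n², so the series converges absolutely by comparison with the p-series (p = 2 > 1).

[87/10, 93/10]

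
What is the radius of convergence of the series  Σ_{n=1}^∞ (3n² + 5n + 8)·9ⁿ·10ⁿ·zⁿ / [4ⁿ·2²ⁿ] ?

Apply the ratio test: |a_{n+1}| / |a_n| = [(3(n+1)² + 5(n+1) + 8)/(3n² + 5n + 8)] · 9·10/(4·4), which tends to 45/8 as n → ∞.
Convergence for |z| · 45/8 < 1, i.e. |z| < 8/45. So R = 8/45.

R = 8/45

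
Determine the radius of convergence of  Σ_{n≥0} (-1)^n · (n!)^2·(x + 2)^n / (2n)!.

R = 4

The ratio of consecutive coefficients is (n+1)²/[(2n+1)·(2n+2)] → 1/4.
The series converges when 1/4 · |x + 2| < 1, giving R = 4.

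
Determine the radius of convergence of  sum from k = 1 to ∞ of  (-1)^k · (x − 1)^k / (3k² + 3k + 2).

R = 1

Ratio test: |a_{k+1}/a_k| = (3k² + 3k + 2)/(3(k+1)² + 3(k+1) + 2) → 1 as k → ∞.
So the series converges when |x − 1| < 1 and diverges when |x − 1| > 1; R = 1.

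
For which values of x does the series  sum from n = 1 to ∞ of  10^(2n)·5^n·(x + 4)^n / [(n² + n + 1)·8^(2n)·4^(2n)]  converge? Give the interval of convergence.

Ratio test: |a_{n+1}/a_n| = [(n² + n + 1)/((n+1)² + (n+1) + 1)] · 100·5/(64·16) → 125/256 as n → ∞.
Thus R = 1/(125/256) = 256/125.
When x = -244/125, absolute convergence follows by limit comparison with Σ 1/n².
Endpoint x = -756/125: absolute convergence follows by limit comparison with Σ 1/n².

[-756/125, -244/125]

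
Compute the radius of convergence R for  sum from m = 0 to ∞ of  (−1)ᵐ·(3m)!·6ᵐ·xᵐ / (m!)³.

Apply the ratio test: |a_{m+1}| / |a_m| = (3m+1)·(3m+2)·(3m+3)/(m+1)³ · 6, which tends to 162 as m → ∞.
Hence the series converges for |x| < 1/(162) = 1/162, so the radius of convergence is 1/162.

R = 1/162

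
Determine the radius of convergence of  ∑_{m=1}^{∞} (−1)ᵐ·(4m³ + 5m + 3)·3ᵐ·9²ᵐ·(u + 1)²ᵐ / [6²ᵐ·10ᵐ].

Ratio test: |a_{m+1}/a_m| = [(4(m+1)³ + 5(m+1) + 3)/(4m³ + 5m + 3)] · 3·81/(36·10) → 27/40 as m → ∞.
Since the exponent of (u + 1) increases by 2 each term, convergence requires |u + 1|² < 40/27, hence R = 2√30/9.

R = 2√30/9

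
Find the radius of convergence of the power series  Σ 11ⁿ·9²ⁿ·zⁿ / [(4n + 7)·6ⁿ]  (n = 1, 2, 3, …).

The ratio of consecutive coefficients is [(4n + 7)/(4(n+1) + 7)] · 11·81/6 → 297/2.
The series converges when 297/2 · |z| < 1, giving R = 2/297.

R = 2/297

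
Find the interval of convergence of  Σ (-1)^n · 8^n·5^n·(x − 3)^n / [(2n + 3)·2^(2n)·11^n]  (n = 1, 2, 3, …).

(19/10, 41/10]

The ratio of consecutive coefficients is [(2n + 3)/(2(n+1) + 3)] · 8·5/(4·11) → 10/11.
The series converges when 10/11 · |x − 3| < 1, giving R = 11/10.
Check x = 41/10: convergence follows from the alternating series test (terms decrease monotonically to 0).
Check x = 19/10: the terms are asymptotic to a nonzero constant times 1/n, so the series diverges by limit comparison with Σ 1/n.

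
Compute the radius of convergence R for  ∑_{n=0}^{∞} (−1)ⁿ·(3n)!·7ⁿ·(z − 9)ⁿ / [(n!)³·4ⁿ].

The ratio of consecutive coefficients is (3n+1)·(3n+2)·(3n+3)/(n+1)³ · 7/4 → 189/4.
Convergence for |z − 9| · 189/4 < 1, i.e. |z − 9| < 4/189. So R = 4/189.

R = 4/189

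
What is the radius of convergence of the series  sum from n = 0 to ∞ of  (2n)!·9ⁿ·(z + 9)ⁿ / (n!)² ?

R = 1/36

By the ratio test, |a_{n+1}/a_n| = (2n+1)·(2n+2)/(n+1)² · 9 → 36.
Thus R = 1/(36) = 1/36.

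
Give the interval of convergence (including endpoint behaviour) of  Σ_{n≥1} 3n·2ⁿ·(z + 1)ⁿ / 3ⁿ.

(-5/2, 1/2)

Ratio test: |a_{n+1}/a_n| = [3(n+1)/3n] · 2/3 → 2/3 as n → ∞.
Hence the series converges for |z + 1| < 1/(2/3) = 3/2, so the radius of convergence is 3/2.
At z = 1/2: the n-th term does not approach 0; divergence by the term test.
At z = -5/2: the n-th term does not approach 0; divergence by the term test.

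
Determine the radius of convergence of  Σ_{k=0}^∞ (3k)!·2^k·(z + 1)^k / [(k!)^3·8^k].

Ratio test: |a_{k+1}/a_k| = (3k+1)·(3k+2)·(3k+3)/(k+1)³ · 2/8 → 27/4 as k → ∞.
Convergence for |z + 1| · 27/4 < 1, i.e. |z + 1| < 4/27. So R = 4/27.

R = 4/27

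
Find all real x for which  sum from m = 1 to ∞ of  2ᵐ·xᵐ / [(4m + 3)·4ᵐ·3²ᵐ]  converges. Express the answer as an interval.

[-18, 18)

Ratio test: |a_{m+1}/a_m| = [(4m + 3)/(4(m+1) + 3)] · 2/(4·9) → 1/18 as m → ∞.
Convergence for |x| · 1/18 < 1, i.e. |x| < 18. So R = 18.
Endpoint x = 18: the terms are asymptotic to a nonzero constant times 1/m, so the series diverges by limit comparison with Σ 1/m.
Endpoint x = -18: the terms alternate in sign and decrease monotonically to 0 in absolute value (size ~ c/m), so the alternating series test gives convergence.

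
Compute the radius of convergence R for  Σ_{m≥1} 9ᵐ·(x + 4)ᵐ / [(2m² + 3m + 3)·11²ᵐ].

R = 121/9

Ratio test: |a_{m+1}/a_m| = [(2m² + 3m + 3)/(2(m+1)² + 3(m+1) + 3)] · 9/121 → 9/121 as m → ∞.
The series converges when 9/121 · |x + 4| < 1, giving R = 121/9.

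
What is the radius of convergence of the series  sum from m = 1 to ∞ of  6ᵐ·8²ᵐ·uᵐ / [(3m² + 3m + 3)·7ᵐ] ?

R = 7/384

Apply the ratio test: |a_{m+1}| / |a_m| = [(3m² + 3m + 3)/(3(m+1)² + 3(m+1) + 3)] · 6·64/7, which tends to 384/7 as m → ∞.
Hence the series converges for |u| < 1/(384/7) = 7/384, so the radius of convergence is 7/384.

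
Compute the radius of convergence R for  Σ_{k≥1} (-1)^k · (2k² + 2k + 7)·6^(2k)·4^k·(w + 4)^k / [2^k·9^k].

R = 1/8

Ratio test: |a_{k+1}/a_k| = [(2(k+1)² + 2(k+1) + 7)/(2k² + 2k + 7)] · 36·4/(2·9) → 8 as k → ∞.
Convergence for |w + 4| · 8 < 1, i.e. |w + 4| < 1/8. So R = 1/8.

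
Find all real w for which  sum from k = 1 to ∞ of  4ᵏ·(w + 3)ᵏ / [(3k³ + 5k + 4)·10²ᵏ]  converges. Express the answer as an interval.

[-28, 22]

The ratio of consecutive coefficients is [(3k³ + 5k + 4)/(3(k+1)³ + 5(k+1) + 4)] · 4/100 → 1/25.
Convergence for |w + 3| · 1/25 < 1, i.e. |w + 3| < 25. So R = 25.
Endpoint w = 22: the terms are on the order of 1/k³, so the series converges absolutely by comparison with the p-series (p = 3 > 1).
Endpoint w = -28: the series is dominated by a constant times Σ 1/k³, which converges (p = 3 > 1).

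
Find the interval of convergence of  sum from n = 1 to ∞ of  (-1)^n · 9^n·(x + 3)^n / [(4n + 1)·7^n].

(-34/9, -20/9]

By the ratio test, |a_{n+1}/a_n| = [(4n + 1)/(4(n+1) + 1)] · 9/7 → 9/7.
The series converges when 9/7 · |x + 3| < 1, giving R = 7/9.
Endpoint x = -20/9: an alternating series whose terms decrease to 0 in absolute value, so it converges by the Leibniz criterion.
When x = -34/9, the terms behave like c/n; limit comparison with the harmonic series gives divergence.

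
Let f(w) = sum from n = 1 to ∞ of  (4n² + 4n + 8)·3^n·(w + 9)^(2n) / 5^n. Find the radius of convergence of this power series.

Ratio test: |a_{n+1}/a_n| = [(4(n+1)² + 4(n+1) + 8)/(4n² + 4n + 8)] · 3/5 → 3/5 as n → ∞.
Since the exponent of (w + 9) increases by 2 each term, convergence requires |w + 9|² < 5/3, hence R = √15/3.

R = √15/3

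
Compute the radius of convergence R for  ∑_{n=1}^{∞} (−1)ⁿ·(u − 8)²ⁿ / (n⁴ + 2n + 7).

By the ratio test, |a_{n+1}/a_n| = (n⁴ + 2n + 7)/((n+1)⁴ + 2(n+1) + 7) → 1.
Since the exponent of (u − 8) increases by 2 each term, convergence requires |u − 8|² < 1, hence R = 1.

R = 1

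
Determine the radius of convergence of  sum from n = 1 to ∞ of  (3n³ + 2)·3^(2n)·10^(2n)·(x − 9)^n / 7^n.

R = 7/900

Apply the ratio test: |a_{n+1}| / |a_n| = [(3(n+1)³ + 2)/(3n³ + 2)] · 9·100/7, which tends to 900/7 as n → ∞.
Hence the series converges for |x − 9| < 1/(900/7) = 7/900, so the radius of convergence is 7/900.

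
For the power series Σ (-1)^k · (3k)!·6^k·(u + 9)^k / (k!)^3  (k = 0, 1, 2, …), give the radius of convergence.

R = 1/162

Apply the ratio test: |a_{k+1}| / |a_k| = (3k+1)·(3k+2)·(3k+3)/(k+1)³ · 6, which tends to 162 as k → ∞.
Thus R = 1/(162) = 1/162.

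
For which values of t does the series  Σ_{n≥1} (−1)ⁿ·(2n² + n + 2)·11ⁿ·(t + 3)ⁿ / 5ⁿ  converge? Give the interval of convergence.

(-38/11, -28/11)

Apply the ratio test: |a_{n+1}| / |a_n| = [(2(n+1)² + (n+1) + 2)/(2n² + n + 2)] · 11/5, which tends to 11/5 as n → ∞.
Thus R = 1/(11/5) = 5/11.
At t = -28/11: the n-th term does not approach 0; divergence by the term test.
Endpoint t = -38/11: the terms do not tend to 0, so the series diverges.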